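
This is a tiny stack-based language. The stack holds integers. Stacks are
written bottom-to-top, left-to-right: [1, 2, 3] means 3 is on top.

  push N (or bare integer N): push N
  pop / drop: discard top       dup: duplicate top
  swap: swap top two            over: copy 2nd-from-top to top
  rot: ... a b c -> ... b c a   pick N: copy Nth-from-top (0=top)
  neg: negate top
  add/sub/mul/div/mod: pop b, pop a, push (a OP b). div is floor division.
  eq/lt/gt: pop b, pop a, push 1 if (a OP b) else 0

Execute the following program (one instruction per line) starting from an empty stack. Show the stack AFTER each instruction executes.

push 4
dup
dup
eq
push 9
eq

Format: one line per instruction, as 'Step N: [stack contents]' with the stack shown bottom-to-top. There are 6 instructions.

Step 1: [4]
Step 2: [4, 4]
Step 3: [4, 4, 4]
Step 4: [4, 1]
Step 5: [4, 1, 9]
Step 6: [4, 0]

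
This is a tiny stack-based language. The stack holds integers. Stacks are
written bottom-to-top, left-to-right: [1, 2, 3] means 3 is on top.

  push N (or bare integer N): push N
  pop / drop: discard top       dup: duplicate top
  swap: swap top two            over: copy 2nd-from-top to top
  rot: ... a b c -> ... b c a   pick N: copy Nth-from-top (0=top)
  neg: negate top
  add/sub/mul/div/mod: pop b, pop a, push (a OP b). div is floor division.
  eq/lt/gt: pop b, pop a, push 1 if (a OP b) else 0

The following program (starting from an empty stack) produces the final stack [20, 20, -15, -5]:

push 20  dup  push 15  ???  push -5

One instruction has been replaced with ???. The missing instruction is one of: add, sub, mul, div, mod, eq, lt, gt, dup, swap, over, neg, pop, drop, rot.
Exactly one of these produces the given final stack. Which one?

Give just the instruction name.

Stack before ???: [20, 20, 15]
Stack after ???:  [20, 20, -15]
The instruction that transforms [20, 20, 15] -> [20, 20, -15] is: neg

Answer: neg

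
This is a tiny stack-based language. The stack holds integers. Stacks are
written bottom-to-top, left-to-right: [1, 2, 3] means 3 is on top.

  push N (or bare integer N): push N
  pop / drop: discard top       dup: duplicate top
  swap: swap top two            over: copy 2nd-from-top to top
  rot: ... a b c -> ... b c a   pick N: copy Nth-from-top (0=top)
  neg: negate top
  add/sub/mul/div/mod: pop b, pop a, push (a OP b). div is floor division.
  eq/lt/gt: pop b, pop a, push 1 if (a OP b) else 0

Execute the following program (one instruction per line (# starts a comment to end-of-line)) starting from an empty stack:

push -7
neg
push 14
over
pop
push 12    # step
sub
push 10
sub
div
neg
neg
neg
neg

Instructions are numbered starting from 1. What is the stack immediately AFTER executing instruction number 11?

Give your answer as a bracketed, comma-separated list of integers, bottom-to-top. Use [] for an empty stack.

Answer: [1]

Derivation:
Step 1 ('push -7'): [-7]
Step 2 ('neg'): [7]
Step 3 ('push 14'): [7, 14]
Step 4 ('over'): [7, 14, 7]
Step 5 ('pop'): [7, 14]
Step 6 ('push 12'): [7, 14, 12]
Step 7 ('sub'): [7, 2]
Step 8 ('push 10'): [7, 2, 10]
Step 9 ('sub'): [7, -8]
Step 10 ('div'): [-1]
Step 11 ('neg'): [1]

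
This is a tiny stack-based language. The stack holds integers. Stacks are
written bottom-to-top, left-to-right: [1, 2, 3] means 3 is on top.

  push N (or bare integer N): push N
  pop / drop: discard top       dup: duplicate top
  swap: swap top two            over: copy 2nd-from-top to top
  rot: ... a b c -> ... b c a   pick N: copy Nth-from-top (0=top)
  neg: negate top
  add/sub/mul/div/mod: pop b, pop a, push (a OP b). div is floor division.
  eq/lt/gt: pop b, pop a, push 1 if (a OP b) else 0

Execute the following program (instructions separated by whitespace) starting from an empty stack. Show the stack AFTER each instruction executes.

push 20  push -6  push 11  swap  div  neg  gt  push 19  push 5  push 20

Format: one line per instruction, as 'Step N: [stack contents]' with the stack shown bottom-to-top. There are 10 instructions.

Step 1: [20]
Step 2: [20, -6]
Step 3: [20, -6, 11]
Step 4: [20, 11, -6]
Step 5: [20, -2]
Step 6: [20, 2]
Step 7: [1]
Step 8: [1, 19]
Step 9: [1, 19, 5]
Step 10: [1, 19, 5, 20]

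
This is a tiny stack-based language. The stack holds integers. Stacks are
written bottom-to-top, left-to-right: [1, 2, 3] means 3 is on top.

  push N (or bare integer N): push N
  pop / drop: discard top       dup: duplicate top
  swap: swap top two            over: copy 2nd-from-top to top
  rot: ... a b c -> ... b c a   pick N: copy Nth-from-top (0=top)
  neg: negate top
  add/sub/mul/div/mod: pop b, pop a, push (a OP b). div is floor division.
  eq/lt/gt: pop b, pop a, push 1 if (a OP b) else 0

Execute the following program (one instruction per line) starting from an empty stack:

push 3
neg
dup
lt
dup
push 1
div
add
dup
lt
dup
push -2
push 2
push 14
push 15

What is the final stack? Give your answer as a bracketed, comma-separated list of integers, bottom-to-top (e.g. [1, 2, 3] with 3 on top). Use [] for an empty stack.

After 'push 3': [3]
After 'neg': [-3]
After 'dup': [-3, -3]
After 'lt': [0]
After 'dup': [0, 0]
After 'push 1': [0, 0, 1]
After 'div': [0, 0]
After 'add': [0]
After 'dup': [0, 0]
After 'lt': [0]
After 'dup': [0, 0]
After 'push -2': [0, 0, -2]
After 'push 2': [0, 0, -2, 2]
After 'push 14': [0, 0, -2, 2, 14]
After 'push 15': [0, 0, -2, 2, 14, 15]

Answer: [0, 0, -2, 2, 14, 15]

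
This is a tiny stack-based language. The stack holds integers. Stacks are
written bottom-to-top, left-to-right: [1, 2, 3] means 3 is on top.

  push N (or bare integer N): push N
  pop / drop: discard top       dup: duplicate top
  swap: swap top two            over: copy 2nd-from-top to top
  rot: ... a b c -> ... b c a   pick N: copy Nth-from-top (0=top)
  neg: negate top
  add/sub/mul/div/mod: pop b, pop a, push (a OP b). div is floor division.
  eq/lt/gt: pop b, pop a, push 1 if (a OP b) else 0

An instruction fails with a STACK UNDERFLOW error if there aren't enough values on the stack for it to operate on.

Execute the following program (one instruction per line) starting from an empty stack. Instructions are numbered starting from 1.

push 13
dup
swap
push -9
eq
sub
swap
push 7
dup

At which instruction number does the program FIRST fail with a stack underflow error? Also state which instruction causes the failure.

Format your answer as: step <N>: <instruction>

Step 1 ('push 13'): stack = [13], depth = 1
Step 2 ('dup'): stack = [13, 13], depth = 2
Step 3 ('swap'): stack = [13, 13], depth = 2
Step 4 ('push -9'): stack = [13, 13, -9], depth = 3
Step 5 ('eq'): stack = [13, 0], depth = 2
Step 6 ('sub'): stack = [13], depth = 1
Step 7 ('swap'): needs 2 value(s) but depth is 1 — STACK UNDERFLOW

Answer: step 7: swap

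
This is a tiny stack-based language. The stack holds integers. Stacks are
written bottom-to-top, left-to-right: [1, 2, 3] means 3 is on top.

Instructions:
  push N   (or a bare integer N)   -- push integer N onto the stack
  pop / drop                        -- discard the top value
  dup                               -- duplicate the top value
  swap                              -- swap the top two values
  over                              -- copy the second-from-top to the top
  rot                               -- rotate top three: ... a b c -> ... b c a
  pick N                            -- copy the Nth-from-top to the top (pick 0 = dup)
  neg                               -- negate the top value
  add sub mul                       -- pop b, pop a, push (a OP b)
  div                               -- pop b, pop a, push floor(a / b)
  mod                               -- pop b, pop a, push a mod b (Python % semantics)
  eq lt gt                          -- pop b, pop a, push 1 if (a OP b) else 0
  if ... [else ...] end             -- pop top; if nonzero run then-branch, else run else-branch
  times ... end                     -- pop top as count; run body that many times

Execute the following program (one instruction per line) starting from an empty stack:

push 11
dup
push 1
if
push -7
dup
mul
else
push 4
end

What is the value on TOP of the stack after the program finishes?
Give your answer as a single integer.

After 'push 11': [11]
After 'dup': [11, 11]
After 'push 1': [11, 11, 1]
After 'if': [11, 11]
After 'push -7': [11, 11, -7]
After 'dup': [11, 11, -7, -7]
After 'mul': [11, 11, 49]

Answer: 49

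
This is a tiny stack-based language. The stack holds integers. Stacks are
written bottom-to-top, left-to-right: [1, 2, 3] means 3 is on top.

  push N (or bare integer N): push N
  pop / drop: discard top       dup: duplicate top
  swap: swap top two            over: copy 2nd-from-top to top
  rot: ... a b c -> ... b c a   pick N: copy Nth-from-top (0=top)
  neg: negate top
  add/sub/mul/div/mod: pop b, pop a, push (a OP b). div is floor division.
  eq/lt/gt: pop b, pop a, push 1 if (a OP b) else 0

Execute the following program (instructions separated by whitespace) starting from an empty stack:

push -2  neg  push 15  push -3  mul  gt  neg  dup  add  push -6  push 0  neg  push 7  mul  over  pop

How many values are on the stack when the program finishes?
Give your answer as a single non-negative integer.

After 'push -2': stack = [-2] (depth 1)
After 'neg': stack = [2] (depth 1)
After 'push 15': stack = [2, 15] (depth 2)
After 'push -3': stack = [2, 15, -3] (depth 3)
After 'mul': stack = [2, -45] (depth 2)
After 'gt': stack = [1] (depth 1)
After 'neg': stack = [-1] (depth 1)
After 'dup': stack = [-1, -1] (depth 2)
After 'add': stack = [-2] (depth 1)
After 'push -6': stack = [-2, -6] (depth 2)
After 'push 0': stack = [-2, -6, 0] (depth 3)
After 'neg': stack = [-2, -6, 0] (depth 3)
After 'push 7': stack = [-2, -6, 0, 7] (depth 4)
After 'mul': stack = [-2, -6, 0] (depth 3)
After 'over': stack = [-2, -6, 0, -6] (depth 4)
After 'pop': stack = [-2, -6, 0] (depth 3)

Answer: 3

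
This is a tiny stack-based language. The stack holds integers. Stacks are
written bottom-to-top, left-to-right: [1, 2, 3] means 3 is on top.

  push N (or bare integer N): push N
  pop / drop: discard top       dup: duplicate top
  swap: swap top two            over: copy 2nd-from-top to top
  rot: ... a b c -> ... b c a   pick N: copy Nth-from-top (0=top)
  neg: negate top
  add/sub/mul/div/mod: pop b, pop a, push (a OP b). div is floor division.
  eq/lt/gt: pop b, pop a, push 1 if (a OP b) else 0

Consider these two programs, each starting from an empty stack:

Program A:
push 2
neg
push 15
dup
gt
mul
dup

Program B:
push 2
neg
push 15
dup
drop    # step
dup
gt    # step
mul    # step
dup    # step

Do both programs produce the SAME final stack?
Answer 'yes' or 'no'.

Program A trace:
  After 'push 2': [2]
  After 'neg': [-2]
  After 'push 15': [-2, 15]
  After 'dup': [-2, 15, 15]
  After 'gt': [-2, 0]
  After 'mul': [0]
  After 'dup': [0, 0]
Program A final stack: [0, 0]

Program B trace:
  After 'push 2': [2]
  After 'neg': [-2]
  After 'push 15': [-2, 15]
  After 'dup': [-2, 15, 15]
  After 'drop': [-2, 15]
  After 'dup': [-2, 15, 15]
  After 'gt': [-2, 0]
  After 'mul': [0]
  After 'dup': [0, 0]
Program B final stack: [0, 0]
Same: yes

Answer: yes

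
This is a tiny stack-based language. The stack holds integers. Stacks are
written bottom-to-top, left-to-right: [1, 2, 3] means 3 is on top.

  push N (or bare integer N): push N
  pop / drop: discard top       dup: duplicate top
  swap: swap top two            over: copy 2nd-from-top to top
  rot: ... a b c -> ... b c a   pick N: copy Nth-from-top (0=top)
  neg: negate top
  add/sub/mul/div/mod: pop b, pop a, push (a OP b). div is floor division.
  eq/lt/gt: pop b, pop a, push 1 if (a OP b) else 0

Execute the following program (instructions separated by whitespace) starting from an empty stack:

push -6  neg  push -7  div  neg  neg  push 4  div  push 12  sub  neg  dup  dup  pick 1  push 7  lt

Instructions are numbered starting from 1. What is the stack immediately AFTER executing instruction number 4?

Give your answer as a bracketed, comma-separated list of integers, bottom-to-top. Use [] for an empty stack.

Step 1 ('push -6'): [-6]
Step 2 ('neg'): [6]
Step 3 ('push -7'): [6, -7]
Step 4 ('div'): [-1]

Answer: [-1]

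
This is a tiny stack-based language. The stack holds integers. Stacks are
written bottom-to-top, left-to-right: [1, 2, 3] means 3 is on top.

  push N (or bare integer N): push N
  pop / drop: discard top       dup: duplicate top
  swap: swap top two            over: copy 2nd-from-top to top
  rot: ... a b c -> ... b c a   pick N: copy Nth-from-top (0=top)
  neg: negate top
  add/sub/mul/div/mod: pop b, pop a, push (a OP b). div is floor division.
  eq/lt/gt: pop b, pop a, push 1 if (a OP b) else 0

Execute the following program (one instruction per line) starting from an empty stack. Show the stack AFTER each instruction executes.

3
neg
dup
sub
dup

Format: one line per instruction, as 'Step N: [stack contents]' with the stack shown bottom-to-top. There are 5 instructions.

Step 1: [3]
Step 2: [-3]
Step 3: [-3, -3]
Step 4: [0]
Step 5: [0, 0]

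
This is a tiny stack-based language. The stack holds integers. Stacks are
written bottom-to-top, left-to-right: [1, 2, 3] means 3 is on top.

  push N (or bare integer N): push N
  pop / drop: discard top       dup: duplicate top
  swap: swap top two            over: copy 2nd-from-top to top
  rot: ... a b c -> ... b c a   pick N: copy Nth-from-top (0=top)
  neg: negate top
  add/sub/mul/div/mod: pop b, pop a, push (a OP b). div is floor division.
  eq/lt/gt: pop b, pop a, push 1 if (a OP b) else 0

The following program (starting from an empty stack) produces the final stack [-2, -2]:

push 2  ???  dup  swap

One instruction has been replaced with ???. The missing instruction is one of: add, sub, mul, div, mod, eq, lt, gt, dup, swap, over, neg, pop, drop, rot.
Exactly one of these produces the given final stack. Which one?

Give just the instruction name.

Stack before ???: [2]
Stack after ???:  [-2]
The instruction that transforms [2] -> [-2] is: neg

Answer: neg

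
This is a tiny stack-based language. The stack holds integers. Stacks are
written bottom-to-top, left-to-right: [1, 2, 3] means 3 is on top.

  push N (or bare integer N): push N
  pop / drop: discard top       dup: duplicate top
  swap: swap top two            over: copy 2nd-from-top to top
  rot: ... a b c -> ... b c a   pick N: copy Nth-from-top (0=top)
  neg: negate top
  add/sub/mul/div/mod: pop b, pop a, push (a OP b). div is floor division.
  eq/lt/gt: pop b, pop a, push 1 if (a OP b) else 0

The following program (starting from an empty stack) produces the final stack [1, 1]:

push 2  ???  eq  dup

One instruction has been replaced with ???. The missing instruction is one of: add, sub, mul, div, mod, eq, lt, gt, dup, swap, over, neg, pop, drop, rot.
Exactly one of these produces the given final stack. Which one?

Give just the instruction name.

Stack before ???: [2]
Stack after ???:  [2, 2]
The instruction that transforms [2] -> [2, 2] is: dup

Answer: dup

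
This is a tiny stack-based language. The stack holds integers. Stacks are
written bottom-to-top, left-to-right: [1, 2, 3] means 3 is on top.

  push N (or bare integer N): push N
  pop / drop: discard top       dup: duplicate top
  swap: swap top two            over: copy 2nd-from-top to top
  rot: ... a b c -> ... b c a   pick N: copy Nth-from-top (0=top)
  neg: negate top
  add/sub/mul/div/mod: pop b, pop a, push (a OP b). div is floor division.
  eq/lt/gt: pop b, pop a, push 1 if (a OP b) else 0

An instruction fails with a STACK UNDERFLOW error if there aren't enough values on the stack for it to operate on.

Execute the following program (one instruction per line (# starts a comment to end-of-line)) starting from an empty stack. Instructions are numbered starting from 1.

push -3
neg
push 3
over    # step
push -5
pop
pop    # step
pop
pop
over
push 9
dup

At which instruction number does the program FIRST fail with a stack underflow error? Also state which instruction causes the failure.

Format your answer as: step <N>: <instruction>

Answer: step 10: over

Derivation:
Step 1 ('push -3'): stack = [-3], depth = 1
Step 2 ('neg'): stack = [3], depth = 1
Step 3 ('push 3'): stack = [3, 3], depth = 2
Step 4 ('over'): stack = [3, 3, 3], depth = 3
Step 5 ('push -5'): stack = [3, 3, 3, -5], depth = 4
Step 6 ('pop'): stack = [3, 3, 3], depth = 3
Step 7 ('pop'): stack = [3, 3], depth = 2
Step 8 ('pop'): stack = [3], depth = 1
Step 9 ('pop'): stack = [], depth = 0
Step 10 ('over'): needs 2 value(s) but depth is 0 — STACK UNDERFLOW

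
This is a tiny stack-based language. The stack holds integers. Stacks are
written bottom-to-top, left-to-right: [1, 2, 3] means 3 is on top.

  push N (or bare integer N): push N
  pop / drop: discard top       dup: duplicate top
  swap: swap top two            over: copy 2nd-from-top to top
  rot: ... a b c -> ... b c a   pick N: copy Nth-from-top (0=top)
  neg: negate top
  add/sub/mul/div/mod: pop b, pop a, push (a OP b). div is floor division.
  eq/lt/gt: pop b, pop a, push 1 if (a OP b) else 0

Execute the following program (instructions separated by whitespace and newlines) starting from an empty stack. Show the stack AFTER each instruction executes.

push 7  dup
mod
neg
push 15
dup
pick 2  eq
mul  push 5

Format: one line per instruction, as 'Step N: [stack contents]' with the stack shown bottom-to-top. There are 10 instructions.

Step 1: [7]
Step 2: [7, 7]
Step 3: [0]
Step 4: [0]
Step 5: [0, 15]
Step 6: [0, 15, 15]
Step 7: [0, 15, 15, 0]
Step 8: [0, 15, 0]
Step 9: [0, 0]
Step 10: [0, 0, 5]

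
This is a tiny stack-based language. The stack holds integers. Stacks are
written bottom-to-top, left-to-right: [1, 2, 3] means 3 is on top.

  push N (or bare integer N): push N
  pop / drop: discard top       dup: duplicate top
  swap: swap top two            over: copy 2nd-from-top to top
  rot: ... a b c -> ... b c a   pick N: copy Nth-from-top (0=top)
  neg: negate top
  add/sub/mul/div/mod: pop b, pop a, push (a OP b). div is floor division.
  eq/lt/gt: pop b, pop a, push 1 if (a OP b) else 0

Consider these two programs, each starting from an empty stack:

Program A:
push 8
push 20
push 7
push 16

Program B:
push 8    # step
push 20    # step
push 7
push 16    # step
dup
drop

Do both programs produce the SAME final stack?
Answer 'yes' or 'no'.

Program A trace:
  After 'push 8': [8]
  After 'push 20': [8, 20]
  After 'push 7': [8, 20, 7]
  After 'push 16': [8, 20, 7, 16]
Program A final stack: [8, 20, 7, 16]

Program B trace:
  After 'push 8': [8]
  After 'push 20': [8, 20]
  After 'push 7': [8, 20, 7]
  After 'push 16': [8, 20, 7, 16]
  After 'dup': [8, 20, 7, 16, 16]
  After 'drop': [8, 20, 7, 16]
Program B final stack: [8, 20, 7, 16]
Same: yes

Answer: yes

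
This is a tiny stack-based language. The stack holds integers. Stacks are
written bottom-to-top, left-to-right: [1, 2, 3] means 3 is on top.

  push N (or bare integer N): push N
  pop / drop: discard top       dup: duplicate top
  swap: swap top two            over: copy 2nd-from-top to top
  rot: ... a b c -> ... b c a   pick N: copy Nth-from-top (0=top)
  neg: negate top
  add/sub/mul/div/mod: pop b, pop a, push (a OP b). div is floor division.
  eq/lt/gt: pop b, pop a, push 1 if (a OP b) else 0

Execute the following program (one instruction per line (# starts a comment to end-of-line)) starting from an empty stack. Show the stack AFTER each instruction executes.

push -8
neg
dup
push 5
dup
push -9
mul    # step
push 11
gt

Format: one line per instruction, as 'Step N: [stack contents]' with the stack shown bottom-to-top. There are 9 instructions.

Step 1: [-8]
Step 2: [8]
Step 3: [8, 8]
Step 4: [8, 8, 5]
Step 5: [8, 8, 5, 5]
Step 6: [8, 8, 5, 5, -9]
Step 7: [8, 8, 5, -45]
Step 8: [8, 8, 5, -45, 11]
Step 9: [8, 8, 5, 0]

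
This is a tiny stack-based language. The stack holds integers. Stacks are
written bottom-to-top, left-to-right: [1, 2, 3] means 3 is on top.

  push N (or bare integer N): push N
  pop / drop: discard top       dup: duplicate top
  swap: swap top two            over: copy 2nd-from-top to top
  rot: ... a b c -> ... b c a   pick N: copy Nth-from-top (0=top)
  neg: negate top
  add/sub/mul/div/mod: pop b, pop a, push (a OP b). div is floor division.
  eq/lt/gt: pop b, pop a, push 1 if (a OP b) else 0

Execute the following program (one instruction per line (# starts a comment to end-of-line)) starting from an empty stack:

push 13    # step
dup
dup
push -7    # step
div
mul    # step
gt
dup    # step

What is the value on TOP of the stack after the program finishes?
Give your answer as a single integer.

After 'push 13': [13]
After 'dup': [13, 13]
After 'dup': [13, 13, 13]
After 'push -7': [13, 13, 13, -7]
After 'div': [13, 13, -2]
After 'mul': [13, -26]
After 'gt': [1]
After 'dup': [1, 1]

Answer: 1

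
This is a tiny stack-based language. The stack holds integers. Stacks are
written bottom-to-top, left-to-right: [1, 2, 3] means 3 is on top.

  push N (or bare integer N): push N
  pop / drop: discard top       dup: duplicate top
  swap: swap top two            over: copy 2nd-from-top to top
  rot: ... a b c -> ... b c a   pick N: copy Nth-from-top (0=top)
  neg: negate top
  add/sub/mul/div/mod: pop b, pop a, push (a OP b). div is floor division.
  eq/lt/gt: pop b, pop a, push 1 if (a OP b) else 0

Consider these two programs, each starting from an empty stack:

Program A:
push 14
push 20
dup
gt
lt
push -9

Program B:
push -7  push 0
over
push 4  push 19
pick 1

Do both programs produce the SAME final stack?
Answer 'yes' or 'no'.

Answer: no

Derivation:
Program A trace:
  After 'push 14': [14]
  After 'push 20': [14, 20]
  After 'dup': [14, 20, 20]
  After 'gt': [14, 0]
  After 'lt': [0]
  After 'push -9': [0, -9]
Program A final stack: [0, -9]

Program B trace:
  After 'push -7': [-7]
  After 'push 0': [-7, 0]
  After 'over': [-7, 0, -7]
  After 'push 4': [-7, 0, -7, 4]
  After 'push 19': [-7, 0, -7, 4, 19]
  After 'pick 1': [-7, 0, -7, 4, 19, 4]
Program B final stack: [-7, 0, -7, 4, 19, 4]
Same: no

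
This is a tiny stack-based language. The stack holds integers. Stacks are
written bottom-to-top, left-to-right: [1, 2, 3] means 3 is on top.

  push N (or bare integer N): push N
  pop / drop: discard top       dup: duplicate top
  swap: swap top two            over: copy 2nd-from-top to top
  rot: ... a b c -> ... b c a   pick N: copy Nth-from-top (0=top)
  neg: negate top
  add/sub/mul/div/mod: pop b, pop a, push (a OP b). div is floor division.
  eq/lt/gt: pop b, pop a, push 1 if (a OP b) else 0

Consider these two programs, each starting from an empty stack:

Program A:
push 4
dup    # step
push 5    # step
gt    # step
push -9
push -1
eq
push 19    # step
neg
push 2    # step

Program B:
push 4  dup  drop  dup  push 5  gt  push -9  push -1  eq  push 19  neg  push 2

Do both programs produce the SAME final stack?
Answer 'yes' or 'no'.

Program A trace:
  After 'push 4': [4]
  After 'dup': [4, 4]
  After 'push 5': [4, 4, 5]
  After 'gt': [4, 0]
  After 'push -9': [4, 0, -9]
  After 'push -1': [4, 0, -9, -1]
  After 'eq': [4, 0, 0]
  After 'push 19': [4, 0, 0, 19]
  After 'neg': [4, 0, 0, -19]
  After 'push 2': [4, 0, 0, -19, 2]
Program A final stack: [4, 0, 0, -19, 2]

Program B trace:
  After 'push 4': [4]
  After 'dup': [4, 4]
  After 'drop': [4]
  After 'dup': [4, 4]
  After 'push 5': [4, 4, 5]
  After 'gt': [4, 0]
  After 'push -9': [4, 0, -9]
  After 'push -1': [4, 0, -9, -1]
  After 'eq': [4, 0, 0]
  After 'push 19': [4, 0, 0, 19]
  After 'neg': [4, 0, 0, -19]
  After 'push 2': [4, 0, 0, -19, 2]
Program B final stack: [4, 0, 0, -19, 2]
Same: yes

Answer: yes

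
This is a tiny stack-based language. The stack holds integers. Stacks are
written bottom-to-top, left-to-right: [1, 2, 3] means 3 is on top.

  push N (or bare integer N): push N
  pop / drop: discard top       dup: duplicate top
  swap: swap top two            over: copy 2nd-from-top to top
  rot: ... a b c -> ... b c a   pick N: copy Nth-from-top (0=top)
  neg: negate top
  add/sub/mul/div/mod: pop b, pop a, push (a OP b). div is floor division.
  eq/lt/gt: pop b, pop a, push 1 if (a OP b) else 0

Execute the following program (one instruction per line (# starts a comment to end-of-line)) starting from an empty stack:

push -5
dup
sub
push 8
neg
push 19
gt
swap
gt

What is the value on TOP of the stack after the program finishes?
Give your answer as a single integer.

Answer: 0

Derivation:
After 'push -5': [-5]
After 'dup': [-5, -5]
After 'sub': [0]
After 'push 8': [0, 8]
After 'neg': [0, -8]
After 'push 19': [0, -8, 19]
After 'gt': [0, 0]
After 'swap': [0, 0]
After 'gt': [0]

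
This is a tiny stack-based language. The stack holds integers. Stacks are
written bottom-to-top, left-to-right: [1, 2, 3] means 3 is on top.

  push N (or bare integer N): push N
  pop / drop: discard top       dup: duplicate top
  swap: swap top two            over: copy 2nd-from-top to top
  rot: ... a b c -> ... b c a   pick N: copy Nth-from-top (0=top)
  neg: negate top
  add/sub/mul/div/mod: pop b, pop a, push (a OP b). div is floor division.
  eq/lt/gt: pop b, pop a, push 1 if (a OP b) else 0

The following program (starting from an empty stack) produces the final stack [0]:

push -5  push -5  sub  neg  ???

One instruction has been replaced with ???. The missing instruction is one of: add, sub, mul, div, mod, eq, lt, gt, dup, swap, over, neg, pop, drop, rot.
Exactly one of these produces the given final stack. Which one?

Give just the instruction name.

Stack before ???: [0]
Stack after ???:  [0]
The instruction that transforms [0] -> [0] is: neg

Answer: neg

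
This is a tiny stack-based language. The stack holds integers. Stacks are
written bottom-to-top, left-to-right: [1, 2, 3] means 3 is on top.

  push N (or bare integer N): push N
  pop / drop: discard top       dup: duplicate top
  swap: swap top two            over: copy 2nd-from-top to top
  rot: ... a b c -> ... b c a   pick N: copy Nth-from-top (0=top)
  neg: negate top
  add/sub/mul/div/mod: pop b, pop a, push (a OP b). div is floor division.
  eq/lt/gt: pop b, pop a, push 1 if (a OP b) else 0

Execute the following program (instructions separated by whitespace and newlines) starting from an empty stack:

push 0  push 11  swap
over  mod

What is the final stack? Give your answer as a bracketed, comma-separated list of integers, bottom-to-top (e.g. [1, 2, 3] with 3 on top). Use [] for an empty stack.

After 'push 0': [0]
After 'push 11': [0, 11]
After 'swap': [11, 0]
After 'over': [11, 0, 11]
After 'mod': [11, 0]

Answer: [11, 0]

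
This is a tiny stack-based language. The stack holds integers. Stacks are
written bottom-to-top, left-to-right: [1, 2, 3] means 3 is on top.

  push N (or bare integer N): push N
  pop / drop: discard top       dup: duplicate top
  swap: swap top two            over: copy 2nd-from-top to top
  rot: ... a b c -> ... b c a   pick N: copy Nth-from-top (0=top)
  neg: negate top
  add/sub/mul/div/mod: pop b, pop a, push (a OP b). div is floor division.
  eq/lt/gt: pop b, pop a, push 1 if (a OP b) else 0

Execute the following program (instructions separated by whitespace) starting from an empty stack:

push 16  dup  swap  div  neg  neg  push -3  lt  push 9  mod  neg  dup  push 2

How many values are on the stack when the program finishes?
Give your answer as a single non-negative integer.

After 'push 16': stack = [16] (depth 1)
After 'dup': stack = [16, 16] (depth 2)
After 'swap': stack = [16, 16] (depth 2)
After 'div': stack = [1] (depth 1)
After 'neg': stack = [-1] (depth 1)
After 'neg': stack = [1] (depth 1)
After 'push -3': stack = [1, -3] (depth 2)
After 'lt': stack = [0] (depth 1)
After 'push 9': stack = [0, 9] (depth 2)
After 'mod': stack = [0] (depth 1)
After 'neg': stack = [0] (depth 1)
After 'dup': stack = [0, 0] (depth 2)
After 'push 2': stack = [0, 0, 2] (depth 3)

Answer: 3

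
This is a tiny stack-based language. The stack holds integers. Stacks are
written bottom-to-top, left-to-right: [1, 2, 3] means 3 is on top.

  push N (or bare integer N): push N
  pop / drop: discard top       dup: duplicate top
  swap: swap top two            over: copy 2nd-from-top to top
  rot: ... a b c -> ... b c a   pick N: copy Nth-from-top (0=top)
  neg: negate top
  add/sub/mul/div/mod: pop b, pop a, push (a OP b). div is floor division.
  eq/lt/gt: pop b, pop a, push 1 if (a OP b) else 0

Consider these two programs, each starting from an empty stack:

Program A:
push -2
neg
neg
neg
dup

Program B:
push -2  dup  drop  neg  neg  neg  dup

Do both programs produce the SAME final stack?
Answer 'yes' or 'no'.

Answer: yes

Derivation:
Program A trace:
  After 'push -2': [-2]
  After 'neg': [2]
  After 'neg': [-2]
  After 'neg': [2]
  After 'dup': [2, 2]
Program A final stack: [2, 2]

Program B trace:
  After 'push -2': [-2]
  After 'dup': [-2, -2]
  After 'drop': [-2]
  After 'neg': [2]
  After 'neg': [-2]
  After 'neg': [2]
  After 'dup': [2, 2]
Program B final stack: [2, 2]
Same: yes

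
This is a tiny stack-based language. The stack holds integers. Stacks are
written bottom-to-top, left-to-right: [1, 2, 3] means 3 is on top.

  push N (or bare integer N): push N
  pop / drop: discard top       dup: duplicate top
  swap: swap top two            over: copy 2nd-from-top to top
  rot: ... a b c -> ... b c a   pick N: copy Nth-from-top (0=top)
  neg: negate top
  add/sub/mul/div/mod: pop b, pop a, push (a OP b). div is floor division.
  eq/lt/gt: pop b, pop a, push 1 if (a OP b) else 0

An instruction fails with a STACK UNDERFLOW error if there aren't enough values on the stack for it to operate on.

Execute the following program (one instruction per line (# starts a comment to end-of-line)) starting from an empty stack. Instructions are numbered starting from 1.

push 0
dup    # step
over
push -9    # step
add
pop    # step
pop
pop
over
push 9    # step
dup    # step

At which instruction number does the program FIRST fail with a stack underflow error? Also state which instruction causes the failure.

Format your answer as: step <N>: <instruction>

Answer: step 9: over

Derivation:
Step 1 ('push 0'): stack = [0], depth = 1
Step 2 ('dup'): stack = [0, 0], depth = 2
Step 3 ('over'): stack = [0, 0, 0], depth = 3
Step 4 ('push -9'): stack = [0, 0, 0, -9], depth = 4
Step 5 ('add'): stack = [0, 0, -9], depth = 3
Step 6 ('pop'): stack = [0, 0], depth = 2
Step 7 ('pop'): stack = [0], depth = 1
Step 8 ('pop'): stack = [], depth = 0
Step 9 ('over'): needs 2 value(s) but depth is 0 — STACK UNDERFLOW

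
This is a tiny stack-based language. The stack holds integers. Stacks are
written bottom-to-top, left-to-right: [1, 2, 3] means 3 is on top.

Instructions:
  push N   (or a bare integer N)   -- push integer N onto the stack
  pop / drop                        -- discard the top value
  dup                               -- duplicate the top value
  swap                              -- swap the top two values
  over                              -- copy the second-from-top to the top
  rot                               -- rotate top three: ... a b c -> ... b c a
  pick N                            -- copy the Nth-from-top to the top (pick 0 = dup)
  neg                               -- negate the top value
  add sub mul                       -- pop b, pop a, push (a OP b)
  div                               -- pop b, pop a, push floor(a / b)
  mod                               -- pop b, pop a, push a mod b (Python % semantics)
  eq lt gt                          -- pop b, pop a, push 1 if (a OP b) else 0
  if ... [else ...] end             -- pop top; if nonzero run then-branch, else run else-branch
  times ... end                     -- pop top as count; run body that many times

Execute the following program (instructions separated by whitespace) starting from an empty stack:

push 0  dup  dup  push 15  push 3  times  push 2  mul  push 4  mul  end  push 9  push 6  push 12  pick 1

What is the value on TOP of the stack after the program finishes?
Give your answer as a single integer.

Answer: 6

Derivation:
After 'push 0': [0]
After 'dup': [0, 0]
After 'dup': [0, 0, 0]
After 'push 15': [0, 0, 0, 15]
After 'push 3': [0, 0, 0, 15, 3]
After 'times': [0, 0, 0, 15]
After 'push 2': [0, 0, 0, 15, 2]
After 'mul': [0, 0, 0, 30]
After 'push 4': [0, 0, 0, 30, 4]
After 'mul': [0, 0, 0, 120]
  ...
After 'push 4': [0, 0, 0, 240, 4]
After 'mul': [0, 0, 0, 960]
After 'push 2': [0, 0, 0, 960, 2]
After 'mul': [0, 0, 0, 1920]
After 'push 4': [0, 0, 0, 1920, 4]
After 'mul': [0, 0, 0, 7680]
After 'push 9': [0, 0, 0, 7680, 9]
After 'push 6': [0, 0, 0, 7680, 9, 6]
After 'push 12': [0, 0, 0, 7680, 9, 6, 12]
After 'pick 1': [0, 0, 0, 7680, 9, 6, 12, 6]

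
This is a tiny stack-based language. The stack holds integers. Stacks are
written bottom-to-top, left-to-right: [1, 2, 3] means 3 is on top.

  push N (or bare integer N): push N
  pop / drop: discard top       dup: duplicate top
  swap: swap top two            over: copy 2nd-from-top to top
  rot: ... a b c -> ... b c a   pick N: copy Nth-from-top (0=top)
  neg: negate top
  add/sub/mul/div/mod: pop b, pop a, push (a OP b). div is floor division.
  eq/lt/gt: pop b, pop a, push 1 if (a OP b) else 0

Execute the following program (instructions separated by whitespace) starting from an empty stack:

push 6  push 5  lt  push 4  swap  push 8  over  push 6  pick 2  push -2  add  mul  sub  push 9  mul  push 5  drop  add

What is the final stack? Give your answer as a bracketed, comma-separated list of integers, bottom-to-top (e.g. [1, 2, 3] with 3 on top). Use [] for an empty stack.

Answer: [4, 0, -316]

Derivation:
After 'push 6': [6]
After 'push 5': [6, 5]
After 'lt': [0]
After 'push 4': [0, 4]
After 'swap': [4, 0]
After 'push 8': [4, 0, 8]
After 'over': [4, 0, 8, 0]
After 'push 6': [4, 0, 8, 0, 6]
After 'pick 2': [4, 0, 8, 0, 6, 8]
After 'push -2': [4, 0, 8, 0, 6, 8, -2]
After 'add': [4, 0, 8, 0, 6, 6]
After 'mul': [4, 0, 8, 0, 36]
After 'sub': [4, 0, 8, -36]
After 'push 9': [4, 0, 8, -36, 9]
After 'mul': [4, 0, 8, -324]
After 'push 5': [4, 0, 8, -324, 5]
After 'drop': [4, 0, 8, -324]
After 'add': [4, 0, -316]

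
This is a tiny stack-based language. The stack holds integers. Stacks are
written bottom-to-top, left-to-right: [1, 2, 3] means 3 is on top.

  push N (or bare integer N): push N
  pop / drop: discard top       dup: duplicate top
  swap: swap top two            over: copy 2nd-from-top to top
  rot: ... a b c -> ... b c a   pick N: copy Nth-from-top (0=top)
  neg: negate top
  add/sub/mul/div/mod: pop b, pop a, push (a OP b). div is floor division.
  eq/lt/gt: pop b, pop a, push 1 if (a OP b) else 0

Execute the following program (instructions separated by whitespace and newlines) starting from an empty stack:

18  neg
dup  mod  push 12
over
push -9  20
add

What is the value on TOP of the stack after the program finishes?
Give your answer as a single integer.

After 'push 18': [18]
After 'neg': [-18]
After 'dup': [-18, -18]
After 'mod': [0]
After 'push 12': [0, 12]
After 'over': [0, 12, 0]
After 'push -9': [0, 12, 0, -9]
After 'push 20': [0, 12, 0, -9, 20]
After 'add': [0, 12, 0, 11]

Answer: 11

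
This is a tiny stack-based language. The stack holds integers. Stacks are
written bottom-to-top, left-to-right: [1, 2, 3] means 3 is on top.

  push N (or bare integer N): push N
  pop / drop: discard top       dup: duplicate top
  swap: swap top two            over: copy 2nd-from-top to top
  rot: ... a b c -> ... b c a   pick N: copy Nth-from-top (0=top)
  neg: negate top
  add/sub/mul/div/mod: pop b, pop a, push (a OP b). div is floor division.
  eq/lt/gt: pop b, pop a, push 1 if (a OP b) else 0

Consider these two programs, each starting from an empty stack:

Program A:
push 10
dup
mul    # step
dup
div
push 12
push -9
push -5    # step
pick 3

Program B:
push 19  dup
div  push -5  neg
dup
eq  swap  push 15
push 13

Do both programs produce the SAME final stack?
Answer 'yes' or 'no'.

Program A trace:
  After 'push 10': [10]
  After 'dup': [10, 10]
  After 'mul': [100]
  After 'dup': [100, 100]
  After 'div': [1]
  After 'push 12': [1, 12]
  After 'push -9': [1, 12, -9]
  After 'push -5': [1, 12, -9, -5]
  After 'pick 3': [1, 12, -9, -5, 1]
Program A final stack: [1, 12, -9, -5, 1]

Program B trace:
  After 'push 19': [19]
  After 'dup': [19, 19]
  After 'div': [1]
  After 'push -5': [1, -5]
  After 'neg': [1, 5]
  After 'dup': [1, 5, 5]
  After 'eq': [1, 1]
  After 'swap': [1, 1]
  After 'push 15': [1, 1, 15]
  After 'push 13': [1, 1, 15, 13]
Program B final stack: [1, 1, 15, 13]
Same: no

Answer: no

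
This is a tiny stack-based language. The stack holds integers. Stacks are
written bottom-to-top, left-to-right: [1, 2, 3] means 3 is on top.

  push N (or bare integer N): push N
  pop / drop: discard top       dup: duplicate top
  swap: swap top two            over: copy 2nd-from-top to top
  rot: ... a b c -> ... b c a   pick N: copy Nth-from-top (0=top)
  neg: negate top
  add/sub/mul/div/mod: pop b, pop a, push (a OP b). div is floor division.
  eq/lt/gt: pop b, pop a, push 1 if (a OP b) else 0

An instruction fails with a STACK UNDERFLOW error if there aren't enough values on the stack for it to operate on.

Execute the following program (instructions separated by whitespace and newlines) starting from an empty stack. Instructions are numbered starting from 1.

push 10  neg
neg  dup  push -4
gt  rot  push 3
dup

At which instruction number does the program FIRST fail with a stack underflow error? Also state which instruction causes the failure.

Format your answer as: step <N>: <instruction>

Answer: step 7: rot

Derivation:
Step 1 ('push 10'): stack = [10], depth = 1
Step 2 ('neg'): stack = [-10], depth = 1
Step 3 ('neg'): stack = [10], depth = 1
Step 4 ('dup'): stack = [10, 10], depth = 2
Step 5 ('push -4'): stack = [10, 10, -4], depth = 3
Step 6 ('gt'): stack = [10, 1], depth = 2
Step 7 ('rot'): needs 3 value(s) but depth is 2 — STACK UNDERFLOW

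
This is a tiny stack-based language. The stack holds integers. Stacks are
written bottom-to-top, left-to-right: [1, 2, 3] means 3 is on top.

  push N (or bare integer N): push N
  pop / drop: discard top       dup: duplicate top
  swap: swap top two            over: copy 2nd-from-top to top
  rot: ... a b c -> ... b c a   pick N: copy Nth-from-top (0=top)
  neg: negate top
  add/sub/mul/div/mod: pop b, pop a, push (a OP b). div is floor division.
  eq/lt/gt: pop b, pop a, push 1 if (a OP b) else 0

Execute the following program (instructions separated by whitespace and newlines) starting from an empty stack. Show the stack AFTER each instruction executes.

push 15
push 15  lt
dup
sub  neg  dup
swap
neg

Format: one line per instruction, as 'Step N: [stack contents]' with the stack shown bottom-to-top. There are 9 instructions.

Step 1: [15]
Step 2: [15, 15]
Step 3: [0]
Step 4: [0, 0]
Step 5: [0]
Step 6: [0]
Step 7: [0, 0]
Step 8: [0, 0]
Step 9: [0, 0]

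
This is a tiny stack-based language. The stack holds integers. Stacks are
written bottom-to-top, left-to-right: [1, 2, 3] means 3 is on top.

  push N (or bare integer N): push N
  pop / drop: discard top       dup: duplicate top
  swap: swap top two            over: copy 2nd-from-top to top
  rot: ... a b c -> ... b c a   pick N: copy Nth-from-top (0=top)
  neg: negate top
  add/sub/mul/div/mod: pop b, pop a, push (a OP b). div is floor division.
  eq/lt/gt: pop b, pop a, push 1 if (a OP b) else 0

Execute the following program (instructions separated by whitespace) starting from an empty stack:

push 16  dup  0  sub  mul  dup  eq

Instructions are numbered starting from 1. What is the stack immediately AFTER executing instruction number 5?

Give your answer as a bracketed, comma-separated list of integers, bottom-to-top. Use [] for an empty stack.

Step 1 ('push 16'): [16]
Step 2 ('dup'): [16, 16]
Step 3 ('0'): [16, 16, 0]
Step 4 ('sub'): [16, 16]
Step 5 ('mul'): [256]

Answer: [256]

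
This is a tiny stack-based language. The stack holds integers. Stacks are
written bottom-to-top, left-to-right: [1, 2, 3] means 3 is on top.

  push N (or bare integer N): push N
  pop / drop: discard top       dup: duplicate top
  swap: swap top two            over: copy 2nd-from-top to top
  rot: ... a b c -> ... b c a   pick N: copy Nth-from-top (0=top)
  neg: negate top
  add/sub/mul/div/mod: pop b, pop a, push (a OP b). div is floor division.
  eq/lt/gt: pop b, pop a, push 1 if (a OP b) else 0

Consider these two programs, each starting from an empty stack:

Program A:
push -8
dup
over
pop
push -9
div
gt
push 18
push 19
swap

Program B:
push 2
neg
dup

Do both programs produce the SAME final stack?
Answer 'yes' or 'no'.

Program A trace:
  After 'push -8': [-8]
  After 'dup': [-8, -8]
  After 'over': [-8, -8, -8]
  After 'pop': [-8, -8]
  After 'push -9': [-8, -8, -9]
  After 'div': [-8, 0]
  After 'gt': [0]
  After 'push 18': [0, 18]
  After 'push 19': [0, 18, 19]
  After 'swap': [0, 19, 18]
Program A final stack: [0, 19, 18]

Program B trace:
  After 'push 2': [2]
  After 'neg': [-2]
  After 'dup': [-2, -2]
Program B final stack: [-2, -2]
Same: no

Answer: no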